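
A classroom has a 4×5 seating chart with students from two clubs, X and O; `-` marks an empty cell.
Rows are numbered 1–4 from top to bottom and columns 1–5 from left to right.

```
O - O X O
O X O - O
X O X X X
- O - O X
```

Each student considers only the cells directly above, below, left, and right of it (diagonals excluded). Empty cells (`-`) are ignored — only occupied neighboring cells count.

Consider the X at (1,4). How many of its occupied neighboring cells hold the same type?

0

Occupied neighbors of (1,4): (1,3)=O, (1,5)=O.
Same type (X): 0 of 2.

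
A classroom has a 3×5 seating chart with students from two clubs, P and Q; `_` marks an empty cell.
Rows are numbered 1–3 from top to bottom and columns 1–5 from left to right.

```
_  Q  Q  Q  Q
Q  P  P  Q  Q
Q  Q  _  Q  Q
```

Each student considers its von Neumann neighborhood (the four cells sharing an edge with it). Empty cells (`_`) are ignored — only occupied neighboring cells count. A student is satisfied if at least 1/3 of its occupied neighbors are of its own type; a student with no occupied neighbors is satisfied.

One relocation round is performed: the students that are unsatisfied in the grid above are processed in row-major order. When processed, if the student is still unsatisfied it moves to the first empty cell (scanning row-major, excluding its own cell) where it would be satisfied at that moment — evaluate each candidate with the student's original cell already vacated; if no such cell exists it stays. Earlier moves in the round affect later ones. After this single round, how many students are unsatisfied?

0

Initially unsatisfied (in order): (2,2).
  (2,2) → (3,3).
Resulting grid:
_ Q Q Q Q
Q _ P Q Q
Q Q P Q Q
All satisfied now.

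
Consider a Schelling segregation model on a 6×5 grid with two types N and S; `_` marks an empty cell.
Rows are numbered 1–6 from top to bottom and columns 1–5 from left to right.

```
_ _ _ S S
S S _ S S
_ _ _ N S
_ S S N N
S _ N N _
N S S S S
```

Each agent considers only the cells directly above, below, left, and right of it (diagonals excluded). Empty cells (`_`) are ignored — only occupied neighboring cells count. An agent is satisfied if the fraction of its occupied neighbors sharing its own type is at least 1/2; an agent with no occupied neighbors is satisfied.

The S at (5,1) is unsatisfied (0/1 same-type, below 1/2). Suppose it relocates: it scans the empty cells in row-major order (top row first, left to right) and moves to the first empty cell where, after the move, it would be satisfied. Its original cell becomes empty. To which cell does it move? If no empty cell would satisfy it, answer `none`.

Vacating (5,1). Empty cells in order:
  (1,1): 1/1 same-type → satisfied — stop here.

(1,1)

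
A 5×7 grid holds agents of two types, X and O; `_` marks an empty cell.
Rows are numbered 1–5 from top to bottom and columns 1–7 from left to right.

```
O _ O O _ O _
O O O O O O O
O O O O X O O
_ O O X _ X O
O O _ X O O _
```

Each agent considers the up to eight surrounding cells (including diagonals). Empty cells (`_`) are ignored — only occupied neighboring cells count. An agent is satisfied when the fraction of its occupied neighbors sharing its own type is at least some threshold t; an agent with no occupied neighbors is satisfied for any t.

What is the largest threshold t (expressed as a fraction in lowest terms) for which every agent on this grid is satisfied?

(1,1)O 2/2
(1,3)O 4/4
(1,4)O 4/4
(1,6)O 3/3
(2,1)O 4/4
(2,2)O 7/7
(2,3)O 7/7
(2,4)O 6/7
(2,5)O 6/7
(2,6)O 5/6
(2,7)O 4/4
(3,1)O 4/4
(3,2)O 7/7
(3,3)O 7/8
(3,4)O 5/7
(3,5)X 2/7
(3,6)O 5/7
(3,7)O 4/5
(4,2)O 6/6
(4,3)O 5/7
(4,4)X 2/6
(4,6)X 1/6
(4,7)O 3/4
(5,1)O 2/2
(5,2)O 3/3
(5,4)X 1/3
(5,5)O 1/4
(5,6)O 2/3
The smallest same-type fraction is 1/6 at (4,6), which reduces to 1/6. Any threshold above that leaves this agent unsatisfied.

1/6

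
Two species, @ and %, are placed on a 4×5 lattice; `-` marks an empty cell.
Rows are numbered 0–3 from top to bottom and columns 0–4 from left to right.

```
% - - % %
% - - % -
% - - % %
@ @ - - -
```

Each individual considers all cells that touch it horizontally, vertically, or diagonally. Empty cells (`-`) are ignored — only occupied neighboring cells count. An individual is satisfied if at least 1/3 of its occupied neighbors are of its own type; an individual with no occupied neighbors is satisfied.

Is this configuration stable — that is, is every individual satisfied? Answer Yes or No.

Yes

(0,0)% 1/1 ✓
(0,3)% 2/2 ✓
(0,4)% 2/2 ✓
(1,0)% 2/2 ✓
(1,3)% 4/4 ✓
(2,0)% 1/3 ✓
(2,3)% 2/2 ✓
(2,4)% 2/2 ✓
(3,0)@ 1/2 ✓
(3,1)@ 1/2 ✓
All meet the threshold, so the configuration is stable.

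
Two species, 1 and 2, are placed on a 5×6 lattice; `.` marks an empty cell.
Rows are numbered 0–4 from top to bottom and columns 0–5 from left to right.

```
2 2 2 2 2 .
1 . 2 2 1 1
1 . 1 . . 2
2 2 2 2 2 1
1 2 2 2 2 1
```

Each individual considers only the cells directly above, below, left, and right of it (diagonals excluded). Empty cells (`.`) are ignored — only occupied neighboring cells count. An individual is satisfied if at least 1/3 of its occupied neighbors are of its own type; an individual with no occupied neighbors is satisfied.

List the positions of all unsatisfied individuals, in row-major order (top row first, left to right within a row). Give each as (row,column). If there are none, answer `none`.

(0,0)2 1/2 satisfied
(0,1)2 2/2 satisfied
(0,2)2 3/3 satisfied
(0,3)2 3/3 satisfied
(0,4)2 1/2 satisfied
(1,0)1 1/2 satisfied
(1,2)2 2/3 satisfied
(1,3)2 2/3 satisfied
(1,4)1 1/3 satisfied
(1,5)1 1/2 satisfied
(2,0)1 1/2 satisfied
(2,2)1 0/2 not
(2,5)2 0/2 not
(3,0)2 1/3 satisfied
(3,1)2 3/3 satisfied
(3,2)2 3/4 satisfied
(3,3)2 3/3 satisfied
(3,4)2 2/3 satisfied
(3,5)1 1/3 satisfied
(4,0)1 0/2 not
(4,1)2 2/3 satisfied
(4,2)2 3/3 satisfied
(4,3)2 3/3 satisfied
(4,4)2 2/3 satisfied
(4,5)1 1/2 satisfied

(2,2), (2,5), (4,0)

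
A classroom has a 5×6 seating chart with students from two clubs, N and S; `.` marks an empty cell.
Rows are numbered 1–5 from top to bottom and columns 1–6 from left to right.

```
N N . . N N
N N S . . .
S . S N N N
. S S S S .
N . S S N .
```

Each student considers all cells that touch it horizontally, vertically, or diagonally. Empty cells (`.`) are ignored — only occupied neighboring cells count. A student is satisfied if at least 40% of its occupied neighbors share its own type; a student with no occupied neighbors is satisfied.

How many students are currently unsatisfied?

Row 1: (1,1)N 3/3 ✓ · (1,2)N 3/4 ✓ · (1,5)N 1/1 ✓ · (1,6)N 1/1 ✓
Row 2: (2,1)N 3/4 ✓ · (2,2)N 3/6 ✓ · (2,3)S 1/4 ✗
Row 3: (3,1)S 1/3 ✗ · (3,3)S 4/6 ✓ · (3,4)N 1/6 ✗ · (3,5)N 2/4 ✓ · (3,6)N 1/2 ✓
Row 4: (4,2)S 4/5 ✓ · (4,3)S 5/6 ✓ · (4,4)S 5/8 ✓ · (4,5)S 2/6 ✗
Row 5: (5,1)N 0/1 ✗ · (5,3)S 4/4 ✓ · (5,4)S 4/5 ✓ · (5,5)N 0/3 ✗
Unsatisfied: (2,3), (3,1), (3,4), (4,5), (5,1), (5,5) — 6 in total.

6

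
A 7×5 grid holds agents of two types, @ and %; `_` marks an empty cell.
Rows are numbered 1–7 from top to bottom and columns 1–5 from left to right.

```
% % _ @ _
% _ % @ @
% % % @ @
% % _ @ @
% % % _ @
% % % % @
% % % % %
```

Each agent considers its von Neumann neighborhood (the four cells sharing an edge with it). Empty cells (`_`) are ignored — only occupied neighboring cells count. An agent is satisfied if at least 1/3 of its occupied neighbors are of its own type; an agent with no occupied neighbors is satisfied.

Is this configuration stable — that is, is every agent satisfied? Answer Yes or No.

Row 1: (1,1)% 2/2 ✓ · (1,2)% 1/1 ✓ · (1,4)@ 1/1 ✓
Row 2: (2,1)% 2/2 ✓ · (2,3)% 1/2 ✓ · (2,4)@ 3/4 ✓ · (2,5)@ 2/2 ✓
Row 3: (3,1)% 3/3 ✓ · (3,2)% 3/3 ✓ · (3,3)% 2/3 ✓ · (3,4)@ 3/4 ✓ · (3,5)@ 3/3 ✓
Row 4: (4,1)% 3/3 ✓ · (4,2)% 3/3 ✓ · (4,4)@ 2/2 ✓ · (4,5)@ 3/3 ✓
Row 5: (5,1)% 3/3 ✓ · (5,2)% 4/4 ✓ · (5,3)% 2/2 ✓ · (5,5)@ 2/2 ✓
Row 6: (6,1)% 3/3 ✓ · (6,2)% 4/4 ✓ · (6,3)% 4/4 ✓ · (6,4)% 2/3 ✓ · (6,5)@ 1/3 ✓
Row 7: (7,1)% 2/2 ✓ · (7,2)% 3/3 ✓ · (7,3)% 3/3 ✓ · (7,4)% 3/3 ✓ · (7,5)% 1/2 ✓
All meet the threshold, so the configuration is stable.

Yes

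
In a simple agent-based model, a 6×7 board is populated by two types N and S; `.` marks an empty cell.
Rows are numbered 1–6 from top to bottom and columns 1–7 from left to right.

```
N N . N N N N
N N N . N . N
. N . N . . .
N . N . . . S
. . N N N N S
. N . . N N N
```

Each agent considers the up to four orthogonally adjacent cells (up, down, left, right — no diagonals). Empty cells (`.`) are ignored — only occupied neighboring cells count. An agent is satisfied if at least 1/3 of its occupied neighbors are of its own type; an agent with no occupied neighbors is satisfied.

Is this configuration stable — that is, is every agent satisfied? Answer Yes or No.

Yes

(1,1)N 2/2 satisfied
(1,2)N 2/2 satisfied
(1,4)N 1/1 satisfied
(1,5)N 3/3 satisfied
(1,6)N 2/2 satisfied
(1,7)N 2/2 satisfied
(2,1)N 2/2 satisfied
(2,2)N 4/4 satisfied
(2,3)N 1/1 satisfied
(2,5)N 1/1 satisfied
(2,7)N 1/1 satisfied
(3,2)N 1/1 satisfied
(3,4)N 0/0 satisfied
(4,1)N 0/0 satisfied
(4,3)N 1/1 satisfied
(4,7)S 1/1 satisfied
(5,3)N 2/2 satisfied
(5,4)N 2/2 satisfied
(5,5)N 3/3 satisfied
(5,6)N 2/3 satisfied
(5,7)S 1/3 satisfied
(6,2)N 0/0 satisfied
(6,5)N 2/2 satisfied
(6,6)N 3/3 satisfied
(6,7)N 1/2 satisfied
All meet the threshold, so the configuration is stable.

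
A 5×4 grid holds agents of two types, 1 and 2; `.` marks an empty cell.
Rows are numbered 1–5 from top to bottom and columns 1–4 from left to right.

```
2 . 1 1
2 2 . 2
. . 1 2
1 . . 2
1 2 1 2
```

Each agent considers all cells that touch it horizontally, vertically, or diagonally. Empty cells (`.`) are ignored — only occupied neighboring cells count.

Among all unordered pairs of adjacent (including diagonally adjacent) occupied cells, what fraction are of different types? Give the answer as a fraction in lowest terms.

Scan each occupied cell's neighbors to the right and below (and the two forward diagonals) so each pair is counted once.
Row 1: 2(1,1)–2(2,1)= 2(1,1)–2(2,2)= 1(1,3)–1(1,4)= 1(1,3)–2(2,4)≠ 1(1,3)–2(2,2)≠ 1(1,4)–2(2,4)≠  → 3/6 unlike.
Row 2: 2(2,1)–2(2,2)= 2(2,2)–1(3,3)≠ 2(2,4)–2(3,4)= 2(2,4)–1(3,3)≠  → 2/4 unlike.
Row 3: 1(3,3)–2(3,4)≠ 1(3,3)–2(4,4)≠ 2(3,4)–2(4,4)=  → 2/3 unlike.
Row 4: 1(4,1)–1(5,1)= 1(4,1)–2(5,2)≠ 2(4,4)–2(5,4)= 2(4,4)–1(5,3)≠  → 2/4 unlike.
Row 5: 1(5,1)–2(5,2)≠ 2(5,2)–1(5,3)≠ 1(5,3)–2(5,4)≠  → 3/3 unlike.
Total adjacent occupied pairs: 20; unlike-type pairs: 12.
12/20 reduces to 3/5.

3/5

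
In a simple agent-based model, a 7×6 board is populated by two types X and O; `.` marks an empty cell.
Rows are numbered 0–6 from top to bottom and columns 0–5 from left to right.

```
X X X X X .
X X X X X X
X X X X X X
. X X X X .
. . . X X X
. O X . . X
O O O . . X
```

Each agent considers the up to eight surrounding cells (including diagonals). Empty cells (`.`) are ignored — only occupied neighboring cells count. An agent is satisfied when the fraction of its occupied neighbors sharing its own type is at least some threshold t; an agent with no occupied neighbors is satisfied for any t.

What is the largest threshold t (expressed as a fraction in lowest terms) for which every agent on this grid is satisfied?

Row 0: (0,0)X 3/3 · (0,1)X 5/5 · (0,2)X 5/5 · (0,3)X 5/5 · (0,4)X 4/4
Row 1: (1,0)X 5/5 · (1,1)X 8/8 · (1,2)X 8/8 · (1,3)X 8/8 · (1,4)X 7/7 · (1,5)X 4/4
Row 2: (2,0)X 4/4 · (2,1)X 7/7 · (2,2)X 8/8 · (2,3)X 8/8 · (2,4)X 7/7 · (2,5)X 4/4
Row 3: (3,1)X 4/4 · (3,2)X 6/6 · (3,3)X 7/7 · (3,4)X 7/7
Row 4: (4,3)X 5/5 · (4,4)X 5/5 · (4,5)X 3/3
Row 5: (5,1)O 3/4 · (5,2)X 1/4 · (5,5)X 3/3
Row 6: (6,0)O 2/2 · (6,1)O 3/4 · (6,2)O 2/3 · (6,5)X 1/1
The smallest same-type fraction is 1/4 at (5,2), which reduces to 1/4. Any threshold above that leaves this agent unsatisfied.

1/4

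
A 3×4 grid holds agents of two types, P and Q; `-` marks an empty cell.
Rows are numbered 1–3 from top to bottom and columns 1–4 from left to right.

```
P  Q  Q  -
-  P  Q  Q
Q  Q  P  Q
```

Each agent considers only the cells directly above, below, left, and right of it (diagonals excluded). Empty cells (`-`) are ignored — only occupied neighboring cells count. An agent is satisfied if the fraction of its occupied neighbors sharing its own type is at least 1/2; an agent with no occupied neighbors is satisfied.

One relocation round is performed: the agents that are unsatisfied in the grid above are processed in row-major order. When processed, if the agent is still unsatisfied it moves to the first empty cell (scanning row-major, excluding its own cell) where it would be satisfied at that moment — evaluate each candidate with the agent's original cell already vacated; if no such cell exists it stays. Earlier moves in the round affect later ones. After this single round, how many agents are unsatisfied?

Initially unsatisfied (in order): (1,1), (1,2), (2,2), (3,2), (3,3).
  (1,1) → (2,1).
  (1,2): now satisfied by earlier moves; stays.
  (2,2) → (1,1).
  (3,2): now satisfied by earlier moves; stays.
  (3,3): no empty cell satisfies it; stays.
Resulting grid:
P Q Q -
P - Q Q
Q Q P Q
Unsatisfied now: (3,3).

1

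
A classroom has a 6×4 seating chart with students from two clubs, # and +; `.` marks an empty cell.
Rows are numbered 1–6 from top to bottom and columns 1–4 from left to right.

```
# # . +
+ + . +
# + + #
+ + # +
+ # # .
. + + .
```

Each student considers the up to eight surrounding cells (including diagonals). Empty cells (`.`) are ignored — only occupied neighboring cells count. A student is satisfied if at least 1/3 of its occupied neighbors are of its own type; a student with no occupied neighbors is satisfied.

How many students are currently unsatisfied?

Row 1: (1,1)# 1/3 ✓ · (1,2)# 1/3 ✓ · (1,4)+ 1/1 ✓
Row 2: (2,1)+ 2/5 ✓ · (2,2)+ 3/6 ✓ · (2,4)+ 2/3 ✓
Row 3: (3,1)# 0/5 ✗ · (3,2)+ 5/7 ✓ · (3,3)+ 5/7 ✓ · (3,4)# 1/4 ✗
Row 4: (4,1)+ 3/5 ✓ · (4,2)+ 4/8 ✓ · (4,3)# 3/7 ✓ · (4,4)+ 1/4 ✗
Row 5: (5,1)+ 3/4 ✓ · (5,2)# 2/7 ✗ · (5,3)# 2/6 ✓
Row 6: (6,2)+ 2/4 ✓ · (6,3)+ 1/3 ✓
Unsatisfied: (3,1), (3,4), (4,4), (5,2) — 4 in total.

4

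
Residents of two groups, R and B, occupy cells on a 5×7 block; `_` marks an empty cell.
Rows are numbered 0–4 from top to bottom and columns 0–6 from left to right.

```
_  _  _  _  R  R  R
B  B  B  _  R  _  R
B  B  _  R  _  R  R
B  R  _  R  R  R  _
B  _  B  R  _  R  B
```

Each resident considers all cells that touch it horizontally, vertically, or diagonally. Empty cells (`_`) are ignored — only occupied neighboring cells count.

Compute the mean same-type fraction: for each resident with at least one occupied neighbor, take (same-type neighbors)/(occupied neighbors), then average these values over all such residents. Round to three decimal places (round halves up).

0.747

Row 0: (0,4)R 2/2 · (0,5)R 4/4 · (0,6)R 2/2
Row 1: (1,0)B 3/3 · (1,1)B 4/4 · (1,2)B 2/3 · (1,4)R 4/4 · (1,6)R 4/4
Row 2: (2,0)B 4/5 · (2,1)B 5/6 · (2,3)R 3/4 · (2,5)R 5/5 · (2,6)R 3/3
Row 3: (3,0)B 3/4 · (3,1)R 0/5 · (3,3)R 3/4 · (3,4)R 6/6 · (3,5)R 4/5
Row 4: (4,0)B 1/2 · (4,2)B 0/3 · (4,3)R 2/3 · (4,5)R 2/3 · (4,6)B 0/2
Sum over 23 residents: 2/2 + 4/4 + 2/2 + 3/3 + 4/4 + 2/3 + 4/4 + 4/4 + 4/5 + 5/6 + 3/4 + 5/5 + 3/3 + 3/4 + 0/5 + 3/4 + 6/6 + 4/5 + 1/2 + 0/3 + 2/3 + 2/3 + 0/2 = 1031/60; mean = 1031/60 ÷ 23 = 1031/1380 = 0.747101… → 0.747.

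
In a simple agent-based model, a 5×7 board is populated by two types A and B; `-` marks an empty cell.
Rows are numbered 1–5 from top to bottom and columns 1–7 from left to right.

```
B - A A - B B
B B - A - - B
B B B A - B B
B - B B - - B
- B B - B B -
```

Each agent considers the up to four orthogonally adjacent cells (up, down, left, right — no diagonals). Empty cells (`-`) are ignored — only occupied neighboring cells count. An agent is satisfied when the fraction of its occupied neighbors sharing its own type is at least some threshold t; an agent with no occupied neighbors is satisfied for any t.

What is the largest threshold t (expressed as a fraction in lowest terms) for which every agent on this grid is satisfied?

Row 1: (1,1)B 1/1 · (1,3)A 1/1 · (1,4)A 2/2 · (1,6)B 1/1 · (1,7)B 2/2
Row 2: (2,1)B 3/3 · (2,2)B 2/2 · (2,4)A 2/2 · (2,7)B 2/2
Row 3: (3,1)B 3/3 · (3,2)B 3/3 · (3,3)B 2/3 · (3,4)A 1/3 · (3,6)B 1/1 · (3,7)B 3/3
Row 4: (4,1)B 1/1 · (4,3)B 3/3 · (4,4)B 1/2 · (4,7)B 1/1
Row 5: (5,2)B 1/1 · (5,3)B 2/2 · (5,5)B 1/1 · (5,6)B 1/1
The smallest same-type fraction is 1/3 at (3,4), which reduces to 1/3. Any threshold above that leaves this agent unsatisfied.

1/3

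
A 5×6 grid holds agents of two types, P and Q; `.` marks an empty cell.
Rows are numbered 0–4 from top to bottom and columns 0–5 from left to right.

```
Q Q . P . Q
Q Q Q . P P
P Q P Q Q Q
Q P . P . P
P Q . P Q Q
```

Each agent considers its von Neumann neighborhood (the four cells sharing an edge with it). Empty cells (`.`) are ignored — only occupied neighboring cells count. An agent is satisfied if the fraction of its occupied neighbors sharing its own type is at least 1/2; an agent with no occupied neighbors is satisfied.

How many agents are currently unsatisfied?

12

Row 0: (0,0)Q 2/2 ✓ · (0,1)Q 2/2 ✓ · (0,3)P 0/0 ✓ · (0,5)Q 0/1 ✗
Row 1: (1,0)Q 2/3 ✓ · (1,1)Q 4/4 ✓ · (1,2)Q 1/2 ✓ · (1,4)P 1/2 ✓ · (1,5)P 1/3 ✗
Row 2: (2,0)P 0/3 ✗ · (2,1)Q 1/4 ✗ · (2,2)P 0/3 ✗ · (2,3)Q 1/3 ✗ · (2,4)Q 2/3 ✓ · (2,5)Q 1/3 ✗
Row 3: (3,0)Q 0/3 ✗ · (3,1)P 0/3 ✗ · (3,3)P 1/2 ✓ · (3,5)P 0/2 ✗
Row 4: (4,0)P 0/2 ✗ · (4,1)Q 0/2 ✗ · (4,3)P 1/2 ✓ · (4,4)Q 1/2 ✓ · (4,5)Q 1/2 ✓
Unsatisfied: (0,5), (1,5), (2,0), (2,1), (2,2), (2,3), (2,5), (3,0), (3,1), (3,5), (4,0), (4,1) — 12 in total.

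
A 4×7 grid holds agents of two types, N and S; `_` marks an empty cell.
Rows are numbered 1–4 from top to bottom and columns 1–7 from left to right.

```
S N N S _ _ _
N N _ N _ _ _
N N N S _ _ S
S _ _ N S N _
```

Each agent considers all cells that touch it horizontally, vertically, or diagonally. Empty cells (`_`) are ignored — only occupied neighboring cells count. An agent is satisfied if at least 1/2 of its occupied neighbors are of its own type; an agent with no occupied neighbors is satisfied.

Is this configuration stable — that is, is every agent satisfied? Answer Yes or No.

No

(1,1)S 0/3 not
(1,2)N 3/4 satisfied
(1,3)N 3/4 satisfied
(1,4)S 0/2 not
(2,1)N 4/5 satisfied
(2,2)N 6/7 satisfied
(2,4)N 2/4 satisfied
(3,1)N 3/4 satisfied
(3,2)N 4/5 satisfied
(3,3)N 4/5 satisfied
(3,4)S 1/4 not
(3,7)S 0/1 not
(4,1)S 0/2 not
(4,4)N 1/3 not
(4,5)S 1/3 not
(4,6)N 0/2 not
For instance (1,1) has only 0/3 same-type neighbors, below 1/2.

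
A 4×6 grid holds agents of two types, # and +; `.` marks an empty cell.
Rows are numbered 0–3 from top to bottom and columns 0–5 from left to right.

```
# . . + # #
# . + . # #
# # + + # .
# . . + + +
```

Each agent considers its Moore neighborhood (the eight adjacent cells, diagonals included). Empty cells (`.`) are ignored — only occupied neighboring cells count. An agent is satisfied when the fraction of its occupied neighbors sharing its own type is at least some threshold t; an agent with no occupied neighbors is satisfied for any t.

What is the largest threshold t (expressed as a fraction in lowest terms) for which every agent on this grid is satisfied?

Row 0: (0,0)# 1/1 · (0,3)+ 1/3 · (0,4)# 3/4 · (0,5)# 3/3
Row 1: (1,0)# 3/3 · (1,2)+ 3/4 · (1,4)# 4/6 · (1,5)# 4/4
Row 2: (2,0)# 3/3 · (2,1)# 3/5 · (2,2)+ 3/4 · (2,3)+ 4/6 · (2,4)# 2/6
Row 3: (3,0)# 2/2 · (3,3)+ 3/4 · (3,4)+ 3/4 · (3,5)+ 1/2
The smallest same-type fraction is 1/3 at (0,3), which reduces to 1/3. Any threshold above that leaves this agent unsatisfied.

1/3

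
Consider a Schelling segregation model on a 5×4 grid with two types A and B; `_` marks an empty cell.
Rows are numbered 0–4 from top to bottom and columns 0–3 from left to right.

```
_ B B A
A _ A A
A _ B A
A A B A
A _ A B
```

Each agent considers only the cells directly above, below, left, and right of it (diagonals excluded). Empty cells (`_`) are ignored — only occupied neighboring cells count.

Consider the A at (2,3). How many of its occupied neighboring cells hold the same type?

Occupied neighbors of (2,3): (1,3)=A, (3,3)=A, (2,2)=B.
Same type (A): 2 of 3.

2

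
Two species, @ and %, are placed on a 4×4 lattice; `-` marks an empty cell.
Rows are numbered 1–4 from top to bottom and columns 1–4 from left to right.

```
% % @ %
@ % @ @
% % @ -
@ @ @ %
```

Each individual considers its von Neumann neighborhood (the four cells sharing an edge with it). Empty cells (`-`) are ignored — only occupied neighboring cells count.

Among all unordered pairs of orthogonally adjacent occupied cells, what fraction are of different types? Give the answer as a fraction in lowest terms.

11/21

Scan each occupied cell's neighbors to the right and below so each pair is counted once.
Row 1: %(1,1)–%(1,2)= %(1,1)–@(2,1)≠ %(1,2)–@(1,3)≠ %(1,2)–%(2,2)= @(1,3)–%(1,4)≠ @(1,3)–@(2,3)= %(1,4)–@(2,4)≠  → 4/7 unlike.
Row 2: @(2,1)–%(2,2)≠ @(2,1)–%(3,1)≠ %(2,2)–@(2,3)≠ %(2,2)–%(3,2)= @(2,3)–@(2,4)= @(2,3)–@(3,3)=  → 3/6 unlike.
Row 3: %(3,1)–%(3,2)= %(3,1)–@(4,1)≠ %(3,2)–@(3,3)≠ %(3,2)–@(4,2)≠ @(3,3)–@(4,3)=  → 3/5 unlike.
Row 4: @(4,1)–@(4,2)= @(4,2)–@(4,3)= @(4,3)–%(4,4)≠  → 1/3 unlike.
Total adjacent occupied pairs: 21; unlike-type pairs: 11.
11/21 is already in lowest terms.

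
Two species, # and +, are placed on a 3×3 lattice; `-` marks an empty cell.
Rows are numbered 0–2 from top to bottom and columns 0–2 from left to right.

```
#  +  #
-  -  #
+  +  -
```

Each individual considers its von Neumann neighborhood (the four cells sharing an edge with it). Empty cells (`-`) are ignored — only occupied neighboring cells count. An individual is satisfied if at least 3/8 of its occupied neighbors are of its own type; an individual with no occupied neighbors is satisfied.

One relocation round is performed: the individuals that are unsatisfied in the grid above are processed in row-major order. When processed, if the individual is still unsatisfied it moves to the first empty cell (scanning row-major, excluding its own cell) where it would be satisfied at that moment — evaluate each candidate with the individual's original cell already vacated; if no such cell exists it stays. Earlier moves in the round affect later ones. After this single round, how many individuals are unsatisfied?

Initially unsatisfied (in order): (0,0), (0,1).
  (0,0) → (2,2).
  (0,1) → (0,0).
Resulting grid:
+ - #
- - #
+ + #
All satisfied now.

0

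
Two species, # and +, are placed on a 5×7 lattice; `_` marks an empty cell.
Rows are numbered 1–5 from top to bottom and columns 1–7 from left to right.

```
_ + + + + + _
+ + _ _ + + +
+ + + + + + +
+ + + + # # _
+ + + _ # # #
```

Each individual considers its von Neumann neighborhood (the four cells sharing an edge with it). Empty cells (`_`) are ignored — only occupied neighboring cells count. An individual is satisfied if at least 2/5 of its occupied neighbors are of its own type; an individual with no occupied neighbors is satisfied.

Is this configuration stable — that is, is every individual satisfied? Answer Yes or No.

Row 1: (1,2)+ 2/2 ok · (1,3)+ 2/2 ok · (1,4)+ 2/2 ok · (1,5)+ 3/3 ok · (1,6)+ 2/2 ok
Row 2: (2,1)+ 2/2 ok · (2,2)+ 3/3 ok · (2,5)+ 3/3 ok · (2,6)+ 4/4 ok · (2,7)+ 2/2 ok
Row 3: (3,1)+ 3/3 ok · (3,2)+ 4/4 ok · (3,3)+ 3/3 ok · (3,4)+ 3/3 ok · (3,5)+ 3/4 ok · (3,6)+ 3/4 ok · (3,7)+ 2/2 ok
Row 4: (4,1)+ 3/3 ok · (4,2)+ 4/4 ok · (4,3)+ 4/4 ok · (4,4)+ 2/3 ok · (4,5)# 2/4 ok · (4,6)# 2/3 ok
Row 5: (5,1)+ 2/2 ok · (5,2)+ 3/3 ok · (5,3)+ 2/2 ok · (5,5)# 2/2 ok · (5,6)# 3/3 ok · (5,7)# 1/1 ok
All meet the threshold, so the configuration is stable.

Yes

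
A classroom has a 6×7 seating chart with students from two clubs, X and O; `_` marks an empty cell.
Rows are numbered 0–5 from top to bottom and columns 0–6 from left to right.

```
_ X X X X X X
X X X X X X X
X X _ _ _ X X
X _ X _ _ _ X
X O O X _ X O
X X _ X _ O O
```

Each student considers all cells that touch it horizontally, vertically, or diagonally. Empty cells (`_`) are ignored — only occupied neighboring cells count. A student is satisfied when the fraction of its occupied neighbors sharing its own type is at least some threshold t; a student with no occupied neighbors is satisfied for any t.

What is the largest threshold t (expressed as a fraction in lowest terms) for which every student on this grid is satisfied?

1/6

Row 0: (0,1)X 4/4 · (0,2)X 5/5 · (0,3)X 5/5 · (0,4)X 5/5 · (0,5)X 5/5 · (0,6)X 3/3
Row 1: (1,0)X 4/4 · (1,1)X 6/6 · (1,2)X 6/6 · (1,3)X 5/5 · (1,4)X 6/6 · (1,5)X 7/7 · (1,6)X 5/5
Row 2: (2,0)X 4/4 · (2,1)X 6/6 · (2,5)X 5/5 · (2,6)X 4/4
Row 3: (3,0)X 3/4 · (3,2)X 2/4 · (3,6)X 3/4
Row 4: (4,0)X 3/4 · (4,1)O 1/6 · (4,2)O 1/5 · (4,3)X 2/3 · (4,5)X 1/4 · (4,6)O 2/4
Row 5: (5,0)X 2/3 · (5,1)X 2/4 · (5,3)X 1/2 · (5,5)O 2/3 · (5,6)O 2/3
The smallest same-type fraction is 1/6 at (4,1), which reduces to 1/6. Any threshold above that leaves this student unsatisfied.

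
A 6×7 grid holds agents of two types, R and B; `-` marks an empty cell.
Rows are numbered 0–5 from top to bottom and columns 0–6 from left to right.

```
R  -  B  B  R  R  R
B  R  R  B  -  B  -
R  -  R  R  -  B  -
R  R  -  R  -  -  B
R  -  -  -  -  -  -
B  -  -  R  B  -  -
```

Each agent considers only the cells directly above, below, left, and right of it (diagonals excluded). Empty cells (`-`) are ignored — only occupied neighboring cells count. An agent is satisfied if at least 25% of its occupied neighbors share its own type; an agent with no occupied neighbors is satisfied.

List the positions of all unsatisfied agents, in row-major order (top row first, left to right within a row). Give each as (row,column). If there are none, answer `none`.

(0,0), (1,0), (5,0), (5,3), (5,4)

(0,0)R 0/1 unhappy
(0,2)B 1/2 ok
(0,3)B 2/3 ok
(0,4)R 1/2 ok
(0,5)R 2/3 ok
(0,6)R 1/1 ok
(1,0)B 0/3 unhappy
(1,1)R 1/2 ok
(1,2)R 2/4 ok
(1,3)B 1/3 ok
(1,5)B 1/2 ok
(2,0)R 1/2 ok
(2,2)R 2/2 ok
(2,3)R 2/3 ok
(2,5)B 1/1 ok
(3,0)R 3/3 ok
(3,1)R 1/1 ok
(3,3)R 1/1 ok
(3,6)B 0/0 ok
(4,0)R 1/2 ok
(5,0)B 0/1 unhappy
(5,3)R 0/1 unhappy
(5,4)B 0/1 unhappy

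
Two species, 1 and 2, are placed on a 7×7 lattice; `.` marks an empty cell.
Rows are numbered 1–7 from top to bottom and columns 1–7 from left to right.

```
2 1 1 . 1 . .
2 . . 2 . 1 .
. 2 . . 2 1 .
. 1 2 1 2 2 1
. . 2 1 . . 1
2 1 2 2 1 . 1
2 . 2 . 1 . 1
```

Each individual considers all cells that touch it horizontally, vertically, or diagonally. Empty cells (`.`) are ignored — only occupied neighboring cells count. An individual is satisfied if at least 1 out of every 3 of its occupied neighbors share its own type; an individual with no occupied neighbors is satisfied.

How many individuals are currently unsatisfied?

Row 1: (1,1)2 1/2 ok · (1,2)1 1/3 ok · (1,3)1 1/2 ok · (1,5)1 1/2 ok
Row 2: (2,1)2 2/3 ok · (2,4)2 1/3 ok · (2,6)1 2/3 ok
Row 3: (3,2)2 2/3 ok · (3,5)2 3/6 ok · (3,6)1 2/5 ok
Row 4: (4,2)1 0/3 unhappy · (4,3)2 2/5 ok · (4,4)1 1/5 unhappy · (4,5)2 2/5 ok · (4,6)2 2/5 ok · (4,7)1 2/3 ok
Row 5: (5,3)2 3/7 ok · (5,4)1 2/7 unhappy · (5,7)1 2/3 ok
Row 6: (6,1)2 1/2 ok · (6,2)1 0/5 unhappy · (6,3)2 3/5 ok · (6,4)2 3/6 ok · (6,5)1 2/3 ok · (6,7)1 2/2 ok
Row 7: (7,1)2 1/2 ok · (7,3)2 2/3 ok · (7,5)1 1/2 ok · (7,7)1 1/1 ok
Unsatisfied: (4,2), (4,4), (5,4), (6,2) — 4 in total.

4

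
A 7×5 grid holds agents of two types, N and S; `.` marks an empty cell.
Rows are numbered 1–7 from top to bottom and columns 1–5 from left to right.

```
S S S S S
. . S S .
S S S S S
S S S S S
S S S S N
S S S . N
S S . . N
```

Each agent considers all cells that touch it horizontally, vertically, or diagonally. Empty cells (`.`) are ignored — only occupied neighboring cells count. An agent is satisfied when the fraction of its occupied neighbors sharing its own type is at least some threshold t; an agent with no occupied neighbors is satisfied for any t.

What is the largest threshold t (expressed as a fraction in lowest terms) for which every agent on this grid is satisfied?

1/4

(1,1)S 1/1
(1,2)S 3/3
(1,3)S 4/4
(1,4)S 4/4
(1,5)S 2/2
(2,3)S 7/7
(2,4)S 7/7
(3,1)S 3/3
(3,2)S 6/6
(3,3)S 7/7
(3,4)S 7/7
(3,5)S 4/4
(4,1)S 5/5
(4,2)S 8/8
(4,3)S 8/8
(4,4)S 7/8
(4,5)S 4/5
(5,1)S 5/5
(5,2)S 8/8
(5,3)S 7/7
(5,4)S 5/7
(5,5)N 1/4
(6,1)S 5/5
(6,2)S 7/7
(6,3)S 5/5
(6,5)N 2/3
(7,1)S 3/3
(7,2)S 4/4
(7,5)N 1/1
The smallest same-type fraction is 1/4 at (5,5), which reduces to 1/4. Any threshold above that leaves this agent unsatisfied.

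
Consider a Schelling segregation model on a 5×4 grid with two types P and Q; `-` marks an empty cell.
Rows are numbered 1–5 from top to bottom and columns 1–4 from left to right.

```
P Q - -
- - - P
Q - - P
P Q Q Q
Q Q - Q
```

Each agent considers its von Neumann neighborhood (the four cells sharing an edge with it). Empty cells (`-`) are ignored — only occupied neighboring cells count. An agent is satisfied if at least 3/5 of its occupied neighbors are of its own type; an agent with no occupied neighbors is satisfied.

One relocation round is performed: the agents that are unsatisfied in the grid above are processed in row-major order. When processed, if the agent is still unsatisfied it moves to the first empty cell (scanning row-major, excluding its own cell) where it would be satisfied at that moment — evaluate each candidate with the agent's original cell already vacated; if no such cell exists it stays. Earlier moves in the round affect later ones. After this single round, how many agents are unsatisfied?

1

Initially unsatisfied (in order): (1,1), (1,2), (3,1), (3,4), (4,1), (5,1).
  (1,1) → (1,4).
  (1,2): now satisfied by earlier moves; stays.
  (3,1) → (1,1).
  (3,4) → (2,3).
  (4,1) → (1,3).
  (5,1): now satisfied by earlier moves; stays.
Resulting grid:
Q Q P P
- - P P
- - - -
- Q Q Q
Q Q - Q
Unsatisfied now: (1,2).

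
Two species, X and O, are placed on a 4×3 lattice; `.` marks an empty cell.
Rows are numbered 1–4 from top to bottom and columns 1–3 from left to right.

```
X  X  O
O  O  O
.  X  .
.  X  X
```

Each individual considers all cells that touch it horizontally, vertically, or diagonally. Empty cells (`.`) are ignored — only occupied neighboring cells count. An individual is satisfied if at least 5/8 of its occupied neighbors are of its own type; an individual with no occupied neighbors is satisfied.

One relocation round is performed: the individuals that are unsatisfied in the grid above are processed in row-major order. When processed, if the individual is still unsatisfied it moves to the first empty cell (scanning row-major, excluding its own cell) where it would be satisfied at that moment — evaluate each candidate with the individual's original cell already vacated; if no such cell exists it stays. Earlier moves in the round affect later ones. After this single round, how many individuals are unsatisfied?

Initially unsatisfied (in order): (1,1), (1,2), (2,1), (2,2), (2,3), (3,2).
  (1,1) → (4,1).
  (1,2): no empty cell satisfies it; stays.
  (2,1): no empty cell satisfies it; stays.
  (2,2): no empty cell satisfies it; stays.
  (2,3) → (1,1).
  (3,2) → (3,3).
Resulting grid:
O X O
O O .
. . X
X X X
Unsatisfied now: (1,2), (1,3), (2,2).

3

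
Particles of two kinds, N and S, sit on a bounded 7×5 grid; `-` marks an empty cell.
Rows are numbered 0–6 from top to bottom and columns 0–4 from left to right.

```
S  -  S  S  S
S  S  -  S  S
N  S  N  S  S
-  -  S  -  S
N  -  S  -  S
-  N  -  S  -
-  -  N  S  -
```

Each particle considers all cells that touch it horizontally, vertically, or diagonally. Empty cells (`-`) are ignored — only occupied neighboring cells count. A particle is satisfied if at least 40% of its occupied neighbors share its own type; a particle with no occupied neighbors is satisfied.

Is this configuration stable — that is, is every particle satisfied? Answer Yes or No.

Row 0: (0,0)S 2/2 ok · (0,2)S 3/3 ok · (0,3)S 4/4 ok · (0,4)S 3/3 ok
Row 1: (1,0)S 3/4 ok · (1,1)S 4/6 ok · (1,3)S 6/7 ok · (1,4)S 5/5 ok
Row 2: (2,0)N 0/3 unhappy · (2,1)S 3/5 ok · (2,2)N 0/5 unhappy · (2,3)S 5/6 ok · (2,4)S 4/4 ok
Row 3: (3,2)S 3/4 ok · (3,4)S 3/3 ok
Row 4: (4,0)N 1/1 ok · (4,2)S 2/3 ok · (4,4)S 2/2 ok
Row 5: (5,1)N 2/3 ok · (5,3)S 3/4 ok
Row 6: (6,2)N 1/3 unhappy · (6,3)S 1/2 ok
For instance (2,0) has only 0/3 same-type neighbors, below 2/5.

No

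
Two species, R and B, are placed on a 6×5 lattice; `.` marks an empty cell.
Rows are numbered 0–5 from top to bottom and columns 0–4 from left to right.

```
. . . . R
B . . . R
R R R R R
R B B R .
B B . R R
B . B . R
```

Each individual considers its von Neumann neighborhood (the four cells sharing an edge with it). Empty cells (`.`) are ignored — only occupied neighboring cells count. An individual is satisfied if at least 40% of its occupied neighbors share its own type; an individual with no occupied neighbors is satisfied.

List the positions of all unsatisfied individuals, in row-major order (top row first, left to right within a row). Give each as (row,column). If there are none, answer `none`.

(0,4)R 1/1 ✓
(1,0)B 0/1 ✗
(1,4)R 2/2 ✓
(2,0)R 2/3 ✓
(2,1)R 2/3 ✓
(2,2)R 2/3 ✓
(2,3)R 3/3 ✓
(2,4)R 2/2 ✓
(3,0)R 1/3 ✗
(3,1)B 2/4 ✓
(3,2)B 1/3 ✗
(3,3)R 2/3 ✓
(4,0)B 2/3 ✓
(4,1)B 2/2 ✓
(4,3)R 2/2 ✓
(4,4)R 2/2 ✓
(5,0)B 1/1 ✓
(5,2)B 0/0 ✓
(5,4)R 1/1 ✓

(1,0), (3,0), (3,2)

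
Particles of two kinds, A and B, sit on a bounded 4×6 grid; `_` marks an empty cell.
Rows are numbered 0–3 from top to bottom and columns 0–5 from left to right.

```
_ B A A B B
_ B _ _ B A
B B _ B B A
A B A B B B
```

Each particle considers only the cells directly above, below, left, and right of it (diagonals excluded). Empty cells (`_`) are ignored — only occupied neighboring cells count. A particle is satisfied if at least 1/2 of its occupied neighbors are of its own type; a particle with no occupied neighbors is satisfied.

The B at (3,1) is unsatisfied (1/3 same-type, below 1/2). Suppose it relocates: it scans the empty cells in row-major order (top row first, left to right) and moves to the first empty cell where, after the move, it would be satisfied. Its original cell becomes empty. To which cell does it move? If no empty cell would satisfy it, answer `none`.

(0,0)

Vacating (3,1). Empty cells in order:
  (0,0): 1/1 same-type → satisfied — stop here.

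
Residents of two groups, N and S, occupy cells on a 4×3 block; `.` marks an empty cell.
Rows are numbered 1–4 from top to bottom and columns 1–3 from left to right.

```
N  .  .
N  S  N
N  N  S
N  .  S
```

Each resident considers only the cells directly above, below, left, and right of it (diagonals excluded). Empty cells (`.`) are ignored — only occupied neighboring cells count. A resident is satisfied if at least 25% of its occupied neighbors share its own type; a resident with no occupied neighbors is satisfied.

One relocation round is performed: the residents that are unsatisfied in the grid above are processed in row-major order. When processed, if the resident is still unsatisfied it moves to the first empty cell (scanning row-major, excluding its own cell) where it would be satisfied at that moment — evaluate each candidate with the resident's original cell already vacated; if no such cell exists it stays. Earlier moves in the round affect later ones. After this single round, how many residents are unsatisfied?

0

Initially unsatisfied (in order): (2,2), (2,3).
  (2,2) → (4,2).
  (2,3) → (1,2).
Resulting grid:
N N .
N . .
N N S
N S S
All satisfied now.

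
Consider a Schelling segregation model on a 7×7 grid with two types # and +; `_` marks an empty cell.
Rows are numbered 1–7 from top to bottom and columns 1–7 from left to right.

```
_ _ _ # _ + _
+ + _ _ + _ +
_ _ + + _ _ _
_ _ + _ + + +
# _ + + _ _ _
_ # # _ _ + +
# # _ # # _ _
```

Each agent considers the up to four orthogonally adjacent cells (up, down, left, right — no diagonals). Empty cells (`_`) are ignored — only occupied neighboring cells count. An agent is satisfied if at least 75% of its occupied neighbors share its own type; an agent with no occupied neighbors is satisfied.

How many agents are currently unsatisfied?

2

Row 1: (1,4)# 0/0 ok · (1,6)+ 0/0 ok
Row 2: (2,1)+ 1/1 ok · (2,2)+ 1/1 ok · (2,5)+ 0/0 ok · (2,7)+ 0/0 ok
Row 3: (3,3)+ 2/2 ok · (3,4)+ 1/1 ok
Row 4: (4,3)+ 2/2 ok · (4,5)+ 1/1 ok · (4,6)+ 2/2 ok · (4,7)+ 1/1 ok
Row 5: (5,1)# 0/0 ok · (5,3)+ 2/3 unhappy · (5,4)+ 1/1 ok
Row 6: (6,2)# 2/2 ok · (6,3)# 1/2 unhappy · (6,6)+ 1/1 ok · (6,7)+ 1/1 ok
Row 7: (7,1)# 1/1 ok · (7,2)# 2/2 ok · (7,4)# 1/1 ok · (7,5)# 1/1 ok
Unsatisfied: (5,3), (6,3) — 2 in total.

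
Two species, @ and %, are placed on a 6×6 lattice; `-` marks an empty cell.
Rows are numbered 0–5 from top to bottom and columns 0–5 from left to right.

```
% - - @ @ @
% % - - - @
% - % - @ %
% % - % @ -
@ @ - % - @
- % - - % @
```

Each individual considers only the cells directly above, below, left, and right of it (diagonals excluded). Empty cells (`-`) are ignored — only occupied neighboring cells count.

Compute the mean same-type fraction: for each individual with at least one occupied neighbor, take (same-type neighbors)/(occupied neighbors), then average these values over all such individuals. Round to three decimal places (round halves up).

Row 0: (0,0)% 1/1 · (0,3)@ 1/1 · (0,4)@ 2/2 · (0,5)@ 2/2
Row 1: (1,0)% 3/3 · (1,1)% 1/1 · (1,5)@ 1/2
Row 2: (2,0)% 2/2 · (2,2)% — no occupied neighbors · (2,4)@ 1/2 · (2,5)% 0/2
Row 3: (3,0)% 2/3 · (3,1)% 1/2 · (3,3)% 1/2 · (3,4)@ 1/2
Row 4: (4,0)@ 1/2 · (4,1)@ 1/3 · (4,3)% 1/1 · (4,5)@ 1/1
Row 5: (5,1)% 0/1 · (5,4)% 0/1 · (5,5)@ 1/2
Sum over 21 individuals: 1/1 + 1/1 + 2/2 + 2/2 + 3/3 + 1/1 + 1/2 + 2/2 + 1/2 + 0/2 + 2/3 + 1/2 + 1/2 + 1/2 + 1/2 + 1/3 + 1/1 + 1/1 + 0/1 + 0/1 + 1/2 = 27/2; mean = 27/2 ÷ 21 = 9/14 = 0.642857… → 0.643.

0.643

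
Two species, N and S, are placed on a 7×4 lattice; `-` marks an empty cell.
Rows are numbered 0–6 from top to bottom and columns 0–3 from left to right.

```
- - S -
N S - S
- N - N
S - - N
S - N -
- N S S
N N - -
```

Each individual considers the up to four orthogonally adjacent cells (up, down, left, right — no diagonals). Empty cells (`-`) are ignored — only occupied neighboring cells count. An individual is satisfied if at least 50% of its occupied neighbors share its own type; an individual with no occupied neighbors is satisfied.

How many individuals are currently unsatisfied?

Row 0: (0,2)S 0/0 ✓
Row 1: (1,0)N 0/1 ✗ · (1,1)S 0/2 ✗ · (1,3)S 0/1 ✗
Row 2: (2,1)N 0/1 ✗ · (2,3)N 1/2 ✓
Row 3: (3,0)S 1/1 ✓ · (3,3)N 1/1 ✓
Row 4: (4,0)S 1/1 ✓ · (4,2)N 0/1 ✗
Row 5: (5,1)N 1/2 ✓ · (5,2)S 1/3 ✗ · (5,3)S 1/1 ✓
Row 6: (6,0)N 1/1 ✓ · (6,1)N 2/2 ✓
Unsatisfied: (1,0), (1,1), (1,3), (2,1), (4,2), (5,2) — 6 in total.

6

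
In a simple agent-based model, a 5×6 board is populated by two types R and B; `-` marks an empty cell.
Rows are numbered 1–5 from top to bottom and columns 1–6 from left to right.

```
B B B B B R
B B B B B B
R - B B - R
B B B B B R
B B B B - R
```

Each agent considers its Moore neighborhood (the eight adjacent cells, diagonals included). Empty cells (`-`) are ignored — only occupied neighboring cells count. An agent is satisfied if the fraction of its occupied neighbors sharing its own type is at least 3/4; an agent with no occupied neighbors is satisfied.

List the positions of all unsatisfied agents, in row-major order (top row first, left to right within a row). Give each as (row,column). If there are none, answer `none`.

Row 1: (1,1)B 3/3 ok · (1,2)B 5/5 ok · (1,3)B 5/5 ok · (1,4)B 5/5 ok · (1,5)B 4/5 ok · (1,6)R 0/3 unhappy
Row 2: (2,1)B 3/4 ok · (2,2)B 6/7 ok · (2,3)B 7/7 ok · (2,4)B 7/7 ok · (2,5)B 5/7 unhappy · (2,6)B 2/4 unhappy
Row 3: (3,1)R 0/4 unhappy · (3,3)B 7/7 ok · (3,4)B 7/7 ok · (3,6)R 1/4 unhappy
Row 4: (4,1)B 3/4 ok · (4,2)B 6/7 ok · (4,3)B 7/7 ok · (4,4)B 6/6 ok · (4,5)B 3/6 unhappy · (4,6)R 2/3 unhappy
Row 5: (5,1)B 3/3 ok · (5,2)B 5/5 ok · (5,3)B 5/5 ok · (5,4)B 4/4 ok · (5,6)R 1/2 unhappy

(1,6), (2,5), (2,6), (3,1), (3,6), (4,5), (4,6), (5,6)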